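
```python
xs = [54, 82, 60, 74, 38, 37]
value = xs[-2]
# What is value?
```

xs has length 6. Negative index -2 maps to positive index 6 + (-2) = 4. xs[4] = 38.

38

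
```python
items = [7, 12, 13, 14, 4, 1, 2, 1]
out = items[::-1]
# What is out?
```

items has length 8. The slice items[::-1] selects indices [7, 6, 5, 4, 3, 2, 1, 0] (7->1, 6->2, 5->1, 4->4, 3->14, 2->13, 1->12, 0->7), giving [1, 2, 1, 4, 14, 13, 12, 7].

[1, 2, 1, 4, 14, 13, 12, 7]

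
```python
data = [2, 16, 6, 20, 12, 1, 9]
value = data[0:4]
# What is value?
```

data has length 7. The slice data[0:4] selects indices [0, 1, 2, 3] (0->2, 1->16, 2->6, 3->20), giving [2, 16, 6, 20].

[2, 16, 6, 20]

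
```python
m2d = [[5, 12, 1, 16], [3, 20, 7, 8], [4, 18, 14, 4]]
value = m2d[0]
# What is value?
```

m2d has 3 rows. Row 0 is [5, 12, 1, 16].

[5, 12, 1, 16]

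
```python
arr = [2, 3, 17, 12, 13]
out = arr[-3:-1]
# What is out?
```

arr has length 5. The slice arr[-3:-1] selects indices [2, 3] (2->17, 3->12), giving [17, 12].

[17, 12]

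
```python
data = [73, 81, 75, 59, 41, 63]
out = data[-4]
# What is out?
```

data has length 6. Negative index -4 maps to positive index 6 + (-4) = 2. data[2] = 75.

75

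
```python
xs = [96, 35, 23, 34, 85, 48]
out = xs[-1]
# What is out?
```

xs has length 6. Negative index -1 maps to positive index 6 + (-1) = 5. xs[5] = 48.

48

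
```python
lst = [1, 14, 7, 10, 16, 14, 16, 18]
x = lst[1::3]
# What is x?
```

lst has length 8. The slice lst[1::3] selects indices [1, 4, 7] (1->14, 4->16, 7->18), giving [14, 16, 18].

[14, 16, 18]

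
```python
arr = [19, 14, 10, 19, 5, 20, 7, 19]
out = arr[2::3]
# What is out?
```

arr has length 8. The slice arr[2::3] selects indices [2, 5] (2->10, 5->20), giving [10, 20].

[10, 20]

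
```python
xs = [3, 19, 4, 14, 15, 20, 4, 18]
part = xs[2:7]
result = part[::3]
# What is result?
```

xs has length 8. The slice xs[2:7] selects indices [2, 3, 4, 5, 6] (2->4, 3->14, 4->15, 5->20, 6->4), giving [4, 14, 15, 20, 4]. So part = [4, 14, 15, 20, 4]. part has length 5. The slice part[::3] selects indices [0, 3] (0->4, 3->20), giving [4, 20].

[4, 20]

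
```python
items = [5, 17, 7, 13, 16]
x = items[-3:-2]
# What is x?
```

items has length 5. The slice items[-3:-2] selects indices [2] (2->7), giving [7].

[7]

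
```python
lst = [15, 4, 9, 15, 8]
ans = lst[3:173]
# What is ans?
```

lst has length 5. The slice lst[3:173] selects indices [3, 4] (3->15, 4->8), giving [15, 8].

[15, 8]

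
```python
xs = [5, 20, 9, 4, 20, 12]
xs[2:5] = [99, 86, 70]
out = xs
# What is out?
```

xs starts as [5, 20, 9, 4, 20, 12] (length 6). The slice xs[2:5] covers indices [2, 3, 4] with values [9, 4, 20]. Replacing that slice with [99, 86, 70] (same length) produces [5, 20, 99, 86, 70, 12].

[5, 20, 99, 86, 70, 12]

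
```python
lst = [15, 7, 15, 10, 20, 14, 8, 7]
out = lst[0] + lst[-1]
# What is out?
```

lst has length 8. lst[0] = 15.
lst has length 8. Negative index -1 maps to positive index 8 + (-1) = 7. lst[7] = 7.
Sum: 15 + 7 = 22.

22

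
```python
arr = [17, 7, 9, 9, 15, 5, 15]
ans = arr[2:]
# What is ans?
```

arr has length 7. The slice arr[2:] selects indices [2, 3, 4, 5, 6] (2->9, 3->9, 4->15, 5->5, 6->15), giving [9, 9, 15, 5, 15].

[9, 9, 15, 5, 15]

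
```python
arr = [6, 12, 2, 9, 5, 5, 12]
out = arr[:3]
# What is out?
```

arr has length 7. The slice arr[:3] selects indices [0, 1, 2] (0->6, 1->12, 2->2), giving [6, 12, 2].

[6, 12, 2]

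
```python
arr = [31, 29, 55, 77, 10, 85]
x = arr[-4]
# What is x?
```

arr has length 6. Negative index -4 maps to positive index 6 + (-4) = 2. arr[2] = 55.

55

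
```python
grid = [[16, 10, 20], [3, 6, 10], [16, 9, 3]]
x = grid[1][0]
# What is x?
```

grid[1] = [3, 6, 10]. Taking column 0 of that row yields 3.

3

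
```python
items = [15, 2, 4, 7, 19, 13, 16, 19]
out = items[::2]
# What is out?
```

items has length 8. The slice items[::2] selects indices [0, 2, 4, 6] (0->15, 2->4, 4->19, 6->16), giving [15, 4, 19, 16].

[15, 4, 19, 16]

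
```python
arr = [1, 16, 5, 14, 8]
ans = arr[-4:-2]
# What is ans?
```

arr has length 5. The slice arr[-4:-2] selects indices [1, 2] (1->16, 2->5), giving [16, 5].

[16, 5]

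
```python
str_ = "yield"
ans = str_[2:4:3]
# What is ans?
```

str_ has length 5. The slice str_[2:4:3] selects indices [2] (2->'e'), giving 'e'.

'e'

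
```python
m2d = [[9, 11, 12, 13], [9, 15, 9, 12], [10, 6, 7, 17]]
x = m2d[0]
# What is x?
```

m2d has 3 rows. Row 0 is [9, 11, 12, 13].

[9, 11, 12, 13]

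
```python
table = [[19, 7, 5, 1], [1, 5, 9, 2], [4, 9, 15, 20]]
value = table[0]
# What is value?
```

table has 3 rows. Row 0 is [19, 7, 5, 1].

[19, 7, 5, 1]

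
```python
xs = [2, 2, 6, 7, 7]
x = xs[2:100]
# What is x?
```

xs has length 5. The slice xs[2:100] selects indices [2, 3, 4] (2->6, 3->7, 4->7), giving [6, 7, 7].

[6, 7, 7]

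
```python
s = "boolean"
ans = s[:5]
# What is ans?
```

s has length 7. The slice s[:5] selects indices [0, 1, 2, 3, 4] (0->'b', 1->'o', 2->'o', 3->'l', 4->'e'), giving 'boole'.

'boole'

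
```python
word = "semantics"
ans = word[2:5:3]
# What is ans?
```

word has length 9. The slice word[2:5:3] selects indices [2] (2->'m'), giving 'm'.

'm'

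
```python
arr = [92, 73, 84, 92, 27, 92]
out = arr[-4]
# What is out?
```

arr has length 6. Negative index -4 maps to positive index 6 + (-4) = 2. arr[2] = 84.

84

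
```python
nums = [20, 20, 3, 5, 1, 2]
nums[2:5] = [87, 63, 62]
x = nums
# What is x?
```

nums starts as [20, 20, 3, 5, 1, 2] (length 6). The slice nums[2:5] covers indices [2, 3, 4] with values [3, 5, 1]. Replacing that slice with [87, 63, 62] (same length) produces [20, 20, 87, 63, 62, 2].

[20, 20, 87, 63, 62, 2]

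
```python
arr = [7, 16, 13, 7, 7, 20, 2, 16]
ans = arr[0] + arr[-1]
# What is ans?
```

arr has length 8. arr[0] = 7.
arr has length 8. Negative index -1 maps to positive index 8 + (-1) = 7. arr[7] = 16.
Sum: 7 + 16 = 23.

23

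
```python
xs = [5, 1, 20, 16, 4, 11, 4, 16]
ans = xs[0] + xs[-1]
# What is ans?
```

xs has length 8. xs[0] = 5.
xs has length 8. Negative index -1 maps to positive index 8 + (-1) = 7. xs[7] = 16.
Sum: 5 + 16 = 21.

21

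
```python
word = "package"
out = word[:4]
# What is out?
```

word has length 7. The slice word[:4] selects indices [0, 1, 2, 3] (0->'p', 1->'a', 2->'c', 3->'k'), giving 'pack'.

'pack'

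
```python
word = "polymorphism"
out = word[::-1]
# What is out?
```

word has length 12. The slice word[::-1] selects indices [11, 10, 9, 8, 7, 6, 5, 4, 3, 2, 1, 0] (11->'m', 10->'s', 9->'i', 8->'h', 7->'p', 6->'r', 5->'o', 4->'m', 3->'y', 2->'l', 1->'o', 0->'p'), giving 'msihpromylop'.

'msihpromylop'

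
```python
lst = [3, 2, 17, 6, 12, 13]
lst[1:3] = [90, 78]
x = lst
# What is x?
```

lst starts as [3, 2, 17, 6, 12, 13] (length 6). The slice lst[1:3] covers indices [1, 2] with values [2, 17]. Replacing that slice with [90, 78] (same length) produces [3, 90, 78, 6, 12, 13].

[3, 90, 78, 6, 12, 13]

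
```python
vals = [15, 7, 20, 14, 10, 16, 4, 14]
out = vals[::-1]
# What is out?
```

vals has length 8. The slice vals[::-1] selects indices [7, 6, 5, 4, 3, 2, 1, 0] (7->14, 6->4, 5->16, 4->10, 3->14, 2->20, 1->7, 0->15), giving [14, 4, 16, 10, 14, 20, 7, 15].

[14, 4, 16, 10, 14, 20, 7, 15]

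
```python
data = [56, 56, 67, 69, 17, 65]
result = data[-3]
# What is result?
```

data has length 6. Negative index -3 maps to positive index 6 + (-3) = 3. data[3] = 69.

69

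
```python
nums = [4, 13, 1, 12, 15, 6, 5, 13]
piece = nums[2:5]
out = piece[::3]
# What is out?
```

nums has length 8. The slice nums[2:5] selects indices [2, 3, 4] (2->1, 3->12, 4->15), giving [1, 12, 15]. So piece = [1, 12, 15]. piece has length 3. The slice piece[::3] selects indices [0] (0->1), giving [1].

[1]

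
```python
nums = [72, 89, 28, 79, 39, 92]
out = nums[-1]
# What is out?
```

nums has length 6. Negative index -1 maps to positive index 6 + (-1) = 5. nums[5] = 92.

92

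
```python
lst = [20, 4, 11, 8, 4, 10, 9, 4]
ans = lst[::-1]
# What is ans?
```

lst has length 8. The slice lst[::-1] selects indices [7, 6, 5, 4, 3, 2, 1, 0] (7->4, 6->9, 5->10, 4->4, 3->8, 2->11, 1->4, 0->20), giving [4, 9, 10, 4, 8, 11, 4, 20].

[4, 9, 10, 4, 8, 11, 4, 20]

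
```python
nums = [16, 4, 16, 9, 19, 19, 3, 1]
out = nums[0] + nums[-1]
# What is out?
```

nums has length 8. nums[0] = 16.
nums has length 8. Negative index -1 maps to positive index 8 + (-1) = 7. nums[7] = 1.
Sum: 16 + 1 = 17.

17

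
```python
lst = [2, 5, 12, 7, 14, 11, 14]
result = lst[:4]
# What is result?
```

lst has length 7. The slice lst[:4] selects indices [0, 1, 2, 3] (0->2, 1->5, 2->12, 3->7), giving [2, 5, 12, 7].

[2, 5, 12, 7]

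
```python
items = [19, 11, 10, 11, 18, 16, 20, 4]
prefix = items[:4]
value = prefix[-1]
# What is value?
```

items has length 8. The slice items[:4] selects indices [0, 1, 2, 3] (0->19, 1->11, 2->10, 3->11), giving [19, 11, 10, 11]. So prefix = [19, 11, 10, 11]. Then prefix[-1] = 11.

11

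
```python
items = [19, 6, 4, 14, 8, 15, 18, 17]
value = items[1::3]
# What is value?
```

items has length 8. The slice items[1::3] selects indices [1, 4, 7] (1->6, 4->8, 7->17), giving [6, 8, 17].

[6, 8, 17]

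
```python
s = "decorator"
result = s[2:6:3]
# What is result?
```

s has length 9. The slice s[2:6:3] selects indices [2, 5] (2->'c', 5->'a'), giving 'ca'.

'ca'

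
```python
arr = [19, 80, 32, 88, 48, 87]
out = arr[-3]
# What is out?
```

arr has length 6. Negative index -3 maps to positive index 6 + (-3) = 3. arr[3] = 88.

88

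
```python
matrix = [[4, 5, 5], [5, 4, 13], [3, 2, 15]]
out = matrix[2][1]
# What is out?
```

matrix[2] = [3, 2, 15]. Taking column 1 of that row yields 2.

2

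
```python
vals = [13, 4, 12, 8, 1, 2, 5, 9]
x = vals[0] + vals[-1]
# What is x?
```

vals has length 8. vals[0] = 13.
vals has length 8. Negative index -1 maps to positive index 8 + (-1) = 7. vals[7] = 9.
Sum: 13 + 9 = 22.

22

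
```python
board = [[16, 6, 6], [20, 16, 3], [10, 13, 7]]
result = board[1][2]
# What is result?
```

board[1] = [20, 16, 3]. Taking column 2 of that row yields 3.

3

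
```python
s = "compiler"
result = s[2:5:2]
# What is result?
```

s has length 8. The slice s[2:5:2] selects indices [2, 4] (2->'m', 4->'i'), giving 'mi'.

'mi'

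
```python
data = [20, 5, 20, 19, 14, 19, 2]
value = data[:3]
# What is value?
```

data has length 7. The slice data[:3] selects indices [0, 1, 2] (0->20, 1->5, 2->20), giving [20, 5, 20].

[20, 5, 20]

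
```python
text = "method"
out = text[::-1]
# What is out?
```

text has length 6. The slice text[::-1] selects indices [5, 4, 3, 2, 1, 0] (5->'d', 4->'o', 3->'h', 2->'t', 1->'e', 0->'m'), giving 'dohtem'.

'dohtem'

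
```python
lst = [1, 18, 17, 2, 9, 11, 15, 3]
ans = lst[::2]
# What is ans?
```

lst has length 8. The slice lst[::2] selects indices [0, 2, 4, 6] (0->1, 2->17, 4->9, 6->15), giving [1, 17, 9, 15].

[1, 17, 9, 15]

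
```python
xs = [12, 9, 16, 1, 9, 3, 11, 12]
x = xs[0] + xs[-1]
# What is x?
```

xs has length 8. xs[0] = 12.
xs has length 8. Negative index -1 maps to positive index 8 + (-1) = 7. xs[7] = 12.
Sum: 12 + 12 = 24.

24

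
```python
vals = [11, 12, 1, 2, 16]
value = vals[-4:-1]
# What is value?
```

vals has length 5. The slice vals[-4:-1] selects indices [1, 2, 3] (1->12, 2->1, 3->2), giving [12, 1, 2].

[12, 1, 2]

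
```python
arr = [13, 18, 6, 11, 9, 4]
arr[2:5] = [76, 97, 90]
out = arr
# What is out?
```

arr starts as [13, 18, 6, 11, 9, 4] (length 6). The slice arr[2:5] covers indices [2, 3, 4] with values [6, 11, 9]. Replacing that slice with [76, 97, 90] (same length) produces [13, 18, 76, 97, 90, 4].

[13, 18, 76, 97, 90, 4]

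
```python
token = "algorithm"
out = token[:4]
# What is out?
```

token has length 9. The slice token[:4] selects indices [0, 1, 2, 3] (0->'a', 1->'l', 2->'g', 3->'o'), giving 'algo'.

'algo'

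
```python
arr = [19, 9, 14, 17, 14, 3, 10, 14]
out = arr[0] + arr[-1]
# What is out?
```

arr has length 8. arr[0] = 19.
arr has length 8. Negative index -1 maps to positive index 8 + (-1) = 7. arr[7] = 14.
Sum: 19 + 14 = 33.

33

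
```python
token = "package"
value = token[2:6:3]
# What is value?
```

token has length 7. The slice token[2:6:3] selects indices [2, 5] (2->'c', 5->'g'), giving 'cg'.

'cg'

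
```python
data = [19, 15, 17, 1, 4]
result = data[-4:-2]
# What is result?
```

data has length 5. The slice data[-4:-2] selects indices [1, 2] (1->15, 2->17), giving [15, 17].

[15, 17]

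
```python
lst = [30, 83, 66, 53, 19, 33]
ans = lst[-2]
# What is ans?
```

lst has length 6. Negative index -2 maps to positive index 6 + (-2) = 4. lst[4] = 19.

19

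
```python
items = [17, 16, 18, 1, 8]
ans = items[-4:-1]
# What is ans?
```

items has length 5. The slice items[-4:-1] selects indices [1, 2, 3] (1->16, 2->18, 3->1), giving [16, 18, 1].

[16, 18, 1]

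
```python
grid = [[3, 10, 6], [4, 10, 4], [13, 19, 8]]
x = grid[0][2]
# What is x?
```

grid[0] = [3, 10, 6]. Taking column 2 of that row yields 6.

6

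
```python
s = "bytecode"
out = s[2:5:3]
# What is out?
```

s has length 8. The slice s[2:5:3] selects indices [2] (2->'t'), giving 't'.

't'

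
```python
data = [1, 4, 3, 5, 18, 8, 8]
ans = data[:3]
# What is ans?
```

data has length 7. The slice data[:3] selects indices [0, 1, 2] (0->1, 1->4, 2->3), giving [1, 4, 3].

[1, 4, 3]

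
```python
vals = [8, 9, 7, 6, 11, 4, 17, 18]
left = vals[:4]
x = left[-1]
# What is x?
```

vals has length 8. The slice vals[:4] selects indices [0, 1, 2, 3] (0->8, 1->9, 2->7, 3->6), giving [8, 9, 7, 6]. So left = [8, 9, 7, 6]. Then left[-1] = 6.

6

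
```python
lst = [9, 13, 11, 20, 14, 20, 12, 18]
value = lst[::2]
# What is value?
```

lst has length 8. The slice lst[::2] selects indices [0, 2, 4, 6] (0->9, 2->11, 4->14, 6->12), giving [9, 11, 14, 12].

[9, 11, 14, 12]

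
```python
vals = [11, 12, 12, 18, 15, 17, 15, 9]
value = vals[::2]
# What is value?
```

vals has length 8. The slice vals[::2] selects indices [0, 2, 4, 6] (0->11, 2->12, 4->15, 6->15), giving [11, 12, 15, 15].

[11, 12, 15, 15]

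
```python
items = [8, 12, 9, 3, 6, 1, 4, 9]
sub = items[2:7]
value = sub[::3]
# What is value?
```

items has length 8. The slice items[2:7] selects indices [2, 3, 4, 5, 6] (2->9, 3->3, 4->6, 5->1, 6->4), giving [9, 3, 6, 1, 4]. So sub = [9, 3, 6, 1, 4]. sub has length 5. The slice sub[::3] selects indices [0, 3] (0->9, 3->1), giving [9, 1].

[9, 1]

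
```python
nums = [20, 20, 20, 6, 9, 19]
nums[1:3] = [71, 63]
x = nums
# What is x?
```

nums starts as [20, 20, 20, 6, 9, 19] (length 6). The slice nums[1:3] covers indices [1, 2] with values [20, 20]. Replacing that slice with [71, 63] (same length) produces [20, 71, 63, 6, 9, 19].

[20, 71, 63, 6, 9, 19]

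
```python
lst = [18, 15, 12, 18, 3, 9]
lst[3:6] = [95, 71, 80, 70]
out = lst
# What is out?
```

lst starts as [18, 15, 12, 18, 3, 9] (length 6). The slice lst[3:6] covers indices [3, 4, 5] with values [18, 3, 9]. Replacing that slice with [95, 71, 80, 70] (different length) produces [18, 15, 12, 95, 71, 80, 70].

[18, 15, 12, 95, 71, 80, 70]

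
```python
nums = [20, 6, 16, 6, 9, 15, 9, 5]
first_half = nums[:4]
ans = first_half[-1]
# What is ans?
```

nums has length 8. The slice nums[:4] selects indices [0, 1, 2, 3] (0->20, 1->6, 2->16, 3->6), giving [20, 6, 16, 6]. So first_half = [20, 6, 16, 6]. Then first_half[-1] = 6.

6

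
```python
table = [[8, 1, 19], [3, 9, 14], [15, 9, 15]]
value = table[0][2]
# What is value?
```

table[0] = [8, 1, 19]. Taking column 2 of that row yields 19.

19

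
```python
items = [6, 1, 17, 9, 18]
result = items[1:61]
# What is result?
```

items has length 5. The slice items[1:61] selects indices [1, 2, 3, 4] (1->1, 2->17, 3->9, 4->18), giving [1, 17, 9, 18].

[1, 17, 9, 18]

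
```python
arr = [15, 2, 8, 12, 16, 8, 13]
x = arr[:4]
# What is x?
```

arr has length 7. The slice arr[:4] selects indices [0, 1, 2, 3] (0->15, 1->2, 2->8, 3->12), giving [15, 2, 8, 12].

[15, 2, 8, 12]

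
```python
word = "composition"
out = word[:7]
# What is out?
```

word has length 11. The slice word[:7] selects indices [0, 1, 2, 3, 4, 5, 6] (0->'c', 1->'o', 2->'m', 3->'p', 4->'o', 5->'s', 6->'i'), giving 'composi'.

'composi'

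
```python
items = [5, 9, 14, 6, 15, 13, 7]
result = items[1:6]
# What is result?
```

items has length 7. The slice items[1:6] selects indices [1, 2, 3, 4, 5] (1->9, 2->14, 3->6, 4->15, 5->13), giving [9, 14, 6, 15, 13].

[9, 14, 6, 15, 13]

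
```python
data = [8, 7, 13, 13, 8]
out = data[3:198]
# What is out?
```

data has length 5. The slice data[3:198] selects indices [3, 4] (3->13, 4->8), giving [13, 8].

[13, 8]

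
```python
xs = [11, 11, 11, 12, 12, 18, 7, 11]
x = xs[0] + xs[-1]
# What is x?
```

xs has length 8. xs[0] = 11.
xs has length 8. Negative index -1 maps to positive index 8 + (-1) = 7. xs[7] = 11.
Sum: 11 + 11 = 22.

22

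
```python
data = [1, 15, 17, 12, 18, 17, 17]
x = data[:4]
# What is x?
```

data has length 7. The slice data[:4] selects indices [0, 1, 2, 3] (0->1, 1->15, 2->17, 3->12), giving [1, 15, 17, 12].

[1, 15, 17, 12]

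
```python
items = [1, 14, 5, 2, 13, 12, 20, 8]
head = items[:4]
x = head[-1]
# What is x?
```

items has length 8. The slice items[:4] selects indices [0, 1, 2, 3] (0->1, 1->14, 2->5, 3->2), giving [1, 14, 5, 2]. So head = [1, 14, 5, 2]. Then head[-1] = 2.

2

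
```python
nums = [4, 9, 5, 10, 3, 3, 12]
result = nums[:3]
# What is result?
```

nums has length 7. The slice nums[:3] selects indices [0, 1, 2] (0->4, 1->9, 2->5), giving [4, 9, 5].

[4, 9, 5]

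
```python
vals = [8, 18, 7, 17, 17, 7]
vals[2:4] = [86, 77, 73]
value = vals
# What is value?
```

vals starts as [8, 18, 7, 17, 17, 7] (length 6). The slice vals[2:4] covers indices [2, 3] with values [7, 17]. Replacing that slice with [86, 77, 73] (different length) produces [8, 18, 86, 77, 73, 17, 7].

[8, 18, 86, 77, 73, 17, 7]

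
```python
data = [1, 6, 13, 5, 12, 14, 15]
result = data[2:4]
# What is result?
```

data has length 7. The slice data[2:4] selects indices [2, 3] (2->13, 3->5), giving [13, 5].

[13, 5]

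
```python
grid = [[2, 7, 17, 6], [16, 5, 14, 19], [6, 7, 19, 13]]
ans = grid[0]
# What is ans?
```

grid has 3 rows. Row 0 is [2, 7, 17, 6].

[2, 7, 17, 6]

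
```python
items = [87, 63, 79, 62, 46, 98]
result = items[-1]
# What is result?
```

items has length 6. Negative index -1 maps to positive index 6 + (-1) = 5. items[5] = 98.

98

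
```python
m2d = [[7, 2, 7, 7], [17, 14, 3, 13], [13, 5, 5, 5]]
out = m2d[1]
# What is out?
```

m2d has 3 rows. Row 1 is [17, 14, 3, 13].

[17, 14, 3, 13]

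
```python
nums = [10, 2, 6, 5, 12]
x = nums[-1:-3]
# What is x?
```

nums has length 5. The slice nums[-1:-3] resolves to an empty index range, so the result is [].

[]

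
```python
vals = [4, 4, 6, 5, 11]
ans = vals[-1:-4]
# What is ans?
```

vals has length 5. The slice vals[-1:-4] resolves to an empty index range, so the result is [].

[]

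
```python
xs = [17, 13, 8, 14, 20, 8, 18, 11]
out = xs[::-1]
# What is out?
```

xs has length 8. The slice xs[::-1] selects indices [7, 6, 5, 4, 3, 2, 1, 0] (7->11, 6->18, 5->8, 4->20, 3->14, 2->8, 1->13, 0->17), giving [11, 18, 8, 20, 14, 8, 13, 17].

[11, 18, 8, 20, 14, 8, 13, 17]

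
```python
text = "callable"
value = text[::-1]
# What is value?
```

text has length 8. The slice text[::-1] selects indices [7, 6, 5, 4, 3, 2, 1, 0] (7->'e', 6->'l', 5->'b', 4->'a', 3->'l', 2->'l', 1->'a', 0->'c'), giving 'elballac'.

'elballac'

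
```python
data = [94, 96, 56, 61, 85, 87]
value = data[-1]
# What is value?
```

data has length 6. Negative index -1 maps to positive index 6 + (-1) = 5. data[5] = 87.

87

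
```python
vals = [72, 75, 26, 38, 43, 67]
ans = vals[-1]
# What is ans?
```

vals has length 6. Negative index -1 maps to positive index 6 + (-1) = 5. vals[5] = 67.

67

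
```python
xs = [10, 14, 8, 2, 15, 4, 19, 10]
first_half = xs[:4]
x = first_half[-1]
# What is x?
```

xs has length 8. The slice xs[:4] selects indices [0, 1, 2, 3] (0->10, 1->14, 2->8, 3->2), giving [10, 14, 8, 2]. So first_half = [10, 14, 8, 2]. Then first_half[-1] = 2.

2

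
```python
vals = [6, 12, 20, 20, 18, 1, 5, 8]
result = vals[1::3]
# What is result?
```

vals has length 8. The slice vals[1::3] selects indices [1, 4, 7] (1->12, 4->18, 7->8), giving [12, 18, 8].

[12, 18, 8]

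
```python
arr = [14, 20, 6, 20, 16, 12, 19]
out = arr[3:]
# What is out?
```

arr has length 7. The slice arr[3:] selects indices [3, 4, 5, 6] (3->20, 4->16, 5->12, 6->19), giving [20, 16, 12, 19].

[20, 16, 12, 19]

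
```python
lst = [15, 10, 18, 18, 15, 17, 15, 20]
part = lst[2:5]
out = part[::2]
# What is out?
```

lst has length 8. The slice lst[2:5] selects indices [2, 3, 4] (2->18, 3->18, 4->15), giving [18, 18, 15]. So part = [18, 18, 15]. part has length 3. The slice part[::2] selects indices [0, 2] (0->18, 2->15), giving [18, 15].

[18, 15]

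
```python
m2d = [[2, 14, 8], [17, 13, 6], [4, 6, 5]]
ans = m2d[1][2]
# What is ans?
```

m2d[1] = [17, 13, 6]. Taking column 2 of that row yields 6.

6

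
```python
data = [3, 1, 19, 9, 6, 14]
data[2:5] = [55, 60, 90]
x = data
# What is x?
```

data starts as [3, 1, 19, 9, 6, 14] (length 6). The slice data[2:5] covers indices [2, 3, 4] with values [19, 9, 6]. Replacing that slice with [55, 60, 90] (same length) produces [3, 1, 55, 60, 90, 14].

[3, 1, 55, 60, 90, 14]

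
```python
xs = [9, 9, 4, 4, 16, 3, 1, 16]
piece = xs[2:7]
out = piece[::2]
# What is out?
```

xs has length 8. The slice xs[2:7] selects indices [2, 3, 4, 5, 6] (2->4, 3->4, 4->16, 5->3, 6->1), giving [4, 4, 16, 3, 1]. So piece = [4, 4, 16, 3, 1]. piece has length 5. The slice piece[::2] selects indices [0, 2, 4] (0->4, 2->16, 4->1), giving [4, 16, 1].

[4, 16, 1]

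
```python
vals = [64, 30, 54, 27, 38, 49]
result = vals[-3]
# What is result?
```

vals has length 6. Negative index -3 maps to positive index 6 + (-3) = 3. vals[3] = 27.

27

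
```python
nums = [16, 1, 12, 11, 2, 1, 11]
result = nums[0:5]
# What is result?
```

nums has length 7. The slice nums[0:5] selects indices [0, 1, 2, 3, 4] (0->16, 1->1, 2->12, 3->11, 4->2), giving [16, 1, 12, 11, 2].

[16, 1, 12, 11, 2]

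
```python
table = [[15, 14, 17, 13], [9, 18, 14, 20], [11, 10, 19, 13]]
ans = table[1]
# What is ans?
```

table has 3 rows. Row 1 is [9, 18, 14, 20].

[9, 18, 14, 20]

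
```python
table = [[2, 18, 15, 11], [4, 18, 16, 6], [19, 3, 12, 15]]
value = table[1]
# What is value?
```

table has 3 rows. Row 1 is [4, 18, 16, 6].

[4, 18, 16, 6]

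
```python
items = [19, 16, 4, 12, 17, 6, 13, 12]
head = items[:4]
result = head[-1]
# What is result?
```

items has length 8. The slice items[:4] selects indices [0, 1, 2, 3] (0->19, 1->16, 2->4, 3->12), giving [19, 16, 4, 12]. So head = [19, 16, 4, 12]. Then head[-1] = 12.

12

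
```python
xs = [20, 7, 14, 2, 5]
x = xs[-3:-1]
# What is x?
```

xs has length 5. The slice xs[-3:-1] selects indices [2, 3] (2->14, 3->2), giving [14, 2].

[14, 2]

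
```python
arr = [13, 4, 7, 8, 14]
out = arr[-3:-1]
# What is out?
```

arr has length 5. The slice arr[-3:-1] selects indices [2, 3] (2->7, 3->8), giving [7, 8].

[7, 8]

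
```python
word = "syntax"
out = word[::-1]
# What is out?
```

word has length 6. The slice word[::-1] selects indices [5, 4, 3, 2, 1, 0] (5->'x', 4->'a', 3->'t', 2->'n', 1->'y', 0->'s'), giving 'xatnys'.

'xatnys'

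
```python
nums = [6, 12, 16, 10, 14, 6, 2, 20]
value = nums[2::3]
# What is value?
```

nums has length 8. The slice nums[2::3] selects indices [2, 5] (2->16, 5->6), giving [16, 6].

[16, 6]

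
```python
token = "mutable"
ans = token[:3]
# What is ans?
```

token has length 7. The slice token[:3] selects indices [0, 1, 2] (0->'m', 1->'u', 2->'t'), giving 'mut'.

'mut'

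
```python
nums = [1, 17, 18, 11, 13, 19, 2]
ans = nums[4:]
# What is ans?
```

nums has length 7. The slice nums[4:] selects indices [4, 5, 6] (4->13, 5->19, 6->2), giving [13, 19, 2].

[13, 19, 2]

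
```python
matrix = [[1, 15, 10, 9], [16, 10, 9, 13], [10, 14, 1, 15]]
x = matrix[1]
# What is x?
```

matrix has 3 rows. Row 1 is [16, 10, 9, 13].

[16, 10, 9, 13]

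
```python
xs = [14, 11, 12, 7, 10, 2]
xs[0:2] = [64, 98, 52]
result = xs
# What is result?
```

xs starts as [14, 11, 12, 7, 10, 2] (length 6). The slice xs[0:2] covers indices [0, 1] with values [14, 11]. Replacing that slice with [64, 98, 52] (different length) produces [64, 98, 52, 12, 7, 10, 2].

[64, 98, 52, 12, 7, 10, 2]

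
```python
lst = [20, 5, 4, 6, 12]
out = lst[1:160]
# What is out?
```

lst has length 5. The slice lst[1:160] selects indices [1, 2, 3, 4] (1->5, 2->4, 3->6, 4->12), giving [5, 4, 6, 12].

[5, 4, 6, 12]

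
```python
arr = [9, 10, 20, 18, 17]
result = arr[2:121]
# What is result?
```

arr has length 5. The slice arr[2:121] selects indices [2, 3, 4] (2->20, 3->18, 4->17), giving [20, 18, 17].

[20, 18, 17]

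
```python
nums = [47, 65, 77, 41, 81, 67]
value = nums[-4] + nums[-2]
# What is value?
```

nums has length 6. Negative index -4 maps to positive index 6 + (-4) = 2. nums[2] = 77.
nums has length 6. Negative index -2 maps to positive index 6 + (-2) = 4. nums[4] = 81.
Sum: 77 + 81 = 158.

158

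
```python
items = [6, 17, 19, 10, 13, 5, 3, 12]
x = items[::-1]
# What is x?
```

items has length 8. The slice items[::-1] selects indices [7, 6, 5, 4, 3, 2, 1, 0] (7->12, 6->3, 5->5, 4->13, 3->10, 2->19, 1->17, 0->6), giving [12, 3, 5, 13, 10, 19, 17, 6].

[12, 3, 5, 13, 10, 19, 17, 6]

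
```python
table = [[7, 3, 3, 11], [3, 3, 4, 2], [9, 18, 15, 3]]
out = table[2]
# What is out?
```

table has 3 rows. Row 2 is [9, 18, 15, 3].

[9, 18, 15, 3]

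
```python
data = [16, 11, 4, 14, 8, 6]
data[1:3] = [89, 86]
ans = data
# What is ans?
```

data starts as [16, 11, 4, 14, 8, 6] (length 6). The slice data[1:3] covers indices [1, 2] with values [11, 4]. Replacing that slice with [89, 86] (same length) produces [16, 89, 86, 14, 8, 6].

[16, 89, 86, 14, 8, 6]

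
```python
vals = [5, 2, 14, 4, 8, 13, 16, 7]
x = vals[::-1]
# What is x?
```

vals has length 8. The slice vals[::-1] selects indices [7, 6, 5, 4, 3, 2, 1, 0] (7->7, 6->16, 5->13, 4->8, 3->4, 2->14, 1->2, 0->5), giving [7, 16, 13, 8, 4, 14, 2, 5].

[7, 16, 13, 8, 4, 14, 2, 5]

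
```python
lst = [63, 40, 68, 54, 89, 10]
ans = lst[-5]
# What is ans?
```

lst has length 6. Negative index -5 maps to positive index 6 + (-5) = 1. lst[1] = 40.

40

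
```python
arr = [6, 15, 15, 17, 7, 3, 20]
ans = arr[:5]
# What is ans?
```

arr has length 7. The slice arr[:5] selects indices [0, 1, 2, 3, 4] (0->6, 1->15, 2->15, 3->17, 4->7), giving [6, 15, 15, 17, 7].

[6, 15, 15, 17, 7]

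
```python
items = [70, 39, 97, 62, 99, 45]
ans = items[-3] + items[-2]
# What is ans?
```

items has length 6. Negative index -3 maps to positive index 6 + (-3) = 3. items[3] = 62.
items has length 6. Negative index -2 maps to positive index 6 + (-2) = 4. items[4] = 99.
Sum: 62 + 99 = 161.

161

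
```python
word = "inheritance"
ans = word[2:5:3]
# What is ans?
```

word has length 11. The slice word[2:5:3] selects indices [2] (2->'h'), giving 'h'.

'h'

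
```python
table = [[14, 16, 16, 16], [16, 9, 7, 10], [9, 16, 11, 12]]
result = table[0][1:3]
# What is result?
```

table[0] = [14, 16, 16, 16]. table[0] has length 4. The slice table[0][1:3] selects indices [1, 2] (1->16, 2->16), giving [16, 16].

[16, 16]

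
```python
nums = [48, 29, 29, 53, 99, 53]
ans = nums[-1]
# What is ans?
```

nums has length 6. Negative index -1 maps to positive index 6 + (-1) = 5. nums[5] = 53.

53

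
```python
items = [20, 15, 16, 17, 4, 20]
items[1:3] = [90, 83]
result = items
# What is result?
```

items starts as [20, 15, 16, 17, 4, 20] (length 6). The slice items[1:3] covers indices [1, 2] with values [15, 16]. Replacing that slice with [90, 83] (same length) produces [20, 90, 83, 17, 4, 20].

[20, 90, 83, 17, 4, 20]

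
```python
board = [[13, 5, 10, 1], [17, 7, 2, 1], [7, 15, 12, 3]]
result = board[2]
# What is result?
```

board has 3 rows. Row 2 is [7, 15, 12, 3].

[7, 15, 12, 3]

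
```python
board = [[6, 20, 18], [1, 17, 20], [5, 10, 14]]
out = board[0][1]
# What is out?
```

board[0] = [6, 20, 18]. Taking column 1 of that row yields 20.

20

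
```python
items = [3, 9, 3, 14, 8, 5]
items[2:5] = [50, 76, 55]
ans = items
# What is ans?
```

items starts as [3, 9, 3, 14, 8, 5] (length 6). The slice items[2:5] covers indices [2, 3, 4] with values [3, 14, 8]. Replacing that slice with [50, 76, 55] (same length) produces [3, 9, 50, 76, 55, 5].

[3, 9, 50, 76, 55, 5]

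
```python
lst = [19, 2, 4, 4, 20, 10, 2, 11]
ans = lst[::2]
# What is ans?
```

lst has length 8. The slice lst[::2] selects indices [0, 2, 4, 6] (0->19, 2->4, 4->20, 6->2), giving [19, 4, 20, 2].

[19, 4, 20, 2]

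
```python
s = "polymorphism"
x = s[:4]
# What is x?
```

s has length 12. The slice s[:4] selects indices [0, 1, 2, 3] (0->'p', 1->'o', 2->'l', 3->'y'), giving 'poly'.

'poly'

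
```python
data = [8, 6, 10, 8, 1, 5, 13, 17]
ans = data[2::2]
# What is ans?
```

data has length 8. The slice data[2::2] selects indices [2, 4, 6] (2->10, 4->1, 6->13), giving [10, 1, 13].

[10, 1, 13]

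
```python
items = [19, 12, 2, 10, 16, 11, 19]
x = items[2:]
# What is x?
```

items has length 7. The slice items[2:] selects indices [2, 3, 4, 5, 6] (2->2, 3->10, 4->16, 5->11, 6->19), giving [2, 10, 16, 11, 19].

[2, 10, 16, 11, 19]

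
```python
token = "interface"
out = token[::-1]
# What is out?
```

token has length 9. The slice token[::-1] selects indices [8, 7, 6, 5, 4, 3, 2, 1, 0] (8->'e', 7->'c', 6->'a', 5->'f', 4->'r', 3->'e', 2->'t', 1->'n', 0->'i'), giving 'ecafretni'.

'ecafretni'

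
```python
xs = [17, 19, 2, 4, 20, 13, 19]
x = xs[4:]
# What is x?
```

xs has length 7. The slice xs[4:] selects indices [4, 5, 6] (4->20, 5->13, 6->19), giving [20, 13, 19].

[20, 13, 19]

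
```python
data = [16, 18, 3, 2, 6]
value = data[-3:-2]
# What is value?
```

data has length 5. The slice data[-3:-2] selects indices [2] (2->3), giving [3].

[3]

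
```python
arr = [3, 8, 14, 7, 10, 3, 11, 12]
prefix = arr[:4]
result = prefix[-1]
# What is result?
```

arr has length 8. The slice arr[:4] selects indices [0, 1, 2, 3] (0->3, 1->8, 2->14, 3->7), giving [3, 8, 14, 7]. So prefix = [3, 8, 14, 7]. Then prefix[-1] = 7.

7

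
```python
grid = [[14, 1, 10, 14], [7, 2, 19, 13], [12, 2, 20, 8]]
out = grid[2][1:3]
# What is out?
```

grid[2] = [12, 2, 20, 8]. grid[2] has length 4. The slice grid[2][1:3] selects indices [1, 2] (1->2, 2->20), giving [2, 20].

[2, 20]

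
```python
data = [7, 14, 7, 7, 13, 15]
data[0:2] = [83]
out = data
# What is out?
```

data starts as [7, 14, 7, 7, 13, 15] (length 6). The slice data[0:2] covers indices [0, 1] with values [7, 14]. Replacing that slice with [83] (different length) produces [83, 7, 7, 13, 15].

[83, 7, 7, 13, 15]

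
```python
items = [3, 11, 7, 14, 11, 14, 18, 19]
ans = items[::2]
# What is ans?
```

items has length 8. The slice items[::2] selects indices [0, 2, 4, 6] (0->3, 2->7, 4->11, 6->18), giving [3, 7, 11, 18].

[3, 7, 11, 18]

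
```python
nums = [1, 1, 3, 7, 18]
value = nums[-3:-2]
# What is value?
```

nums has length 5. The slice nums[-3:-2] selects indices [2] (2->3), giving [3].

[3]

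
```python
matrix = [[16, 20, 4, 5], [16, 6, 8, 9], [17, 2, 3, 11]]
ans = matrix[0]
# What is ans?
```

matrix has 3 rows. Row 0 is [16, 20, 4, 5].

[16, 20, 4, 5]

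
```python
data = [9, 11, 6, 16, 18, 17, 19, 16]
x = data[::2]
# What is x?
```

data has length 8. The slice data[::2] selects indices [0, 2, 4, 6] (0->9, 2->6, 4->18, 6->19), giving [9, 6, 18, 19].

[9, 6, 18, 19]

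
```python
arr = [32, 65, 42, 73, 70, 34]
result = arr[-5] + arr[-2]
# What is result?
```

arr has length 6. Negative index -5 maps to positive index 6 + (-5) = 1. arr[1] = 65.
arr has length 6. Negative index -2 maps to positive index 6 + (-2) = 4. arr[4] = 70.
Sum: 65 + 70 = 135.

135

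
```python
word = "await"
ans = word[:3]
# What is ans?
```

word has length 5. The slice word[:3] selects indices [0, 1, 2] (0->'a', 1->'w', 2->'a'), giving 'awa'.

'awa'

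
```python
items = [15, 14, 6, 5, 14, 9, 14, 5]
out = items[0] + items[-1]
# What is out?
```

items has length 8. items[0] = 15.
items has length 8. Negative index -1 maps to positive index 8 + (-1) = 7. items[7] = 5.
Sum: 15 + 5 = 20.

20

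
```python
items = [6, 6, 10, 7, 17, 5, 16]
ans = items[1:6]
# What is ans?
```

items has length 7. The slice items[1:6] selects indices [1, 2, 3, 4, 5] (1->6, 2->10, 3->7, 4->17, 5->5), giving [6, 10, 7, 17, 5].

[6, 10, 7, 17, 5]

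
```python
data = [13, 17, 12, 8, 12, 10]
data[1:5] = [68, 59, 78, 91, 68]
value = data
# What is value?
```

data starts as [13, 17, 12, 8, 12, 10] (length 6). The slice data[1:5] covers indices [1, 2, 3, 4] with values [17, 12, 8, 12]. Replacing that slice with [68, 59, 78, 91, 68] (different length) produces [13, 68, 59, 78, 91, 68, 10].

[13, 68, 59, 78, 91, 68, 10]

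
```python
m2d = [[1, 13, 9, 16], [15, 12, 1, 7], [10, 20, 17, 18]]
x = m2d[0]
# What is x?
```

m2d has 3 rows. Row 0 is [1, 13, 9, 16].

[1, 13, 9, 16]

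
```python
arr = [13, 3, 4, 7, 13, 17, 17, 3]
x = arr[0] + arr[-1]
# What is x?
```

arr has length 8. arr[0] = 13.
arr has length 8. Negative index -1 maps to positive index 8 + (-1) = 7. arr[7] = 3.
Sum: 13 + 3 = 16.

16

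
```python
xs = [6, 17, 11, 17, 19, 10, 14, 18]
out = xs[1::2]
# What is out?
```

xs has length 8. The slice xs[1::2] selects indices [1, 3, 5, 7] (1->17, 3->17, 5->10, 7->18), giving [17, 17, 10, 18].

[17, 17, 10, 18]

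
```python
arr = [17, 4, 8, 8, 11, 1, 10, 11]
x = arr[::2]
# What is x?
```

arr has length 8. The slice arr[::2] selects indices [0, 2, 4, 6] (0->17, 2->8, 4->11, 6->10), giving [17, 8, 11, 10].

[17, 8, 11, 10]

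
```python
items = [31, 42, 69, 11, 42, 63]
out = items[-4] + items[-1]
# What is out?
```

items has length 6. Negative index -4 maps to positive index 6 + (-4) = 2. items[2] = 69.
items has length 6. Negative index -1 maps to positive index 6 + (-1) = 5. items[5] = 63.
Sum: 69 + 63 = 132.

132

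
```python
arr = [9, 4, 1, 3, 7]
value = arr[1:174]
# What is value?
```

arr has length 5. The slice arr[1:174] selects indices [1, 2, 3, 4] (1->4, 2->1, 3->3, 4->7), giving [4, 1, 3, 7].

[4, 1, 3, 7]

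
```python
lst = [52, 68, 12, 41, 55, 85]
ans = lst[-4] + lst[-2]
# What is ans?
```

lst has length 6. Negative index -4 maps to positive index 6 + (-4) = 2. lst[2] = 12.
lst has length 6. Negative index -2 maps to positive index 6 + (-2) = 4. lst[4] = 55.
Sum: 12 + 55 = 67.

67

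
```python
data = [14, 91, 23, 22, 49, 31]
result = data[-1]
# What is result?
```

data has length 6. Negative index -1 maps to positive index 6 + (-1) = 5. data[5] = 31.

31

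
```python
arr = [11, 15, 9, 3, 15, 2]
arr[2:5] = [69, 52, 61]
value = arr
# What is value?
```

arr starts as [11, 15, 9, 3, 15, 2] (length 6). The slice arr[2:5] covers indices [2, 3, 4] with values [9, 3, 15]. Replacing that slice with [69, 52, 61] (same length) produces [11, 15, 69, 52, 61, 2].

[11, 15, 69, 52, 61, 2]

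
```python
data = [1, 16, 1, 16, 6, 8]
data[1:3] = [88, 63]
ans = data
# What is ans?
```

data starts as [1, 16, 1, 16, 6, 8] (length 6). The slice data[1:3] covers indices [1, 2] with values [16, 1]. Replacing that slice with [88, 63] (same length) produces [1, 88, 63, 16, 6, 8].

[1, 88, 63, 16, 6, 8]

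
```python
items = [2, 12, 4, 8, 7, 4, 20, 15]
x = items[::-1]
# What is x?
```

items has length 8. The slice items[::-1] selects indices [7, 6, 5, 4, 3, 2, 1, 0] (7->15, 6->20, 5->4, 4->7, 3->8, 2->4, 1->12, 0->2), giving [15, 20, 4, 7, 8, 4, 12, 2].

[15, 20, 4, 7, 8, 4, 12, 2]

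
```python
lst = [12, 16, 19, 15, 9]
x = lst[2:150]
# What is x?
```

lst has length 5. The slice lst[2:150] selects indices [2, 3, 4] (2->19, 3->15, 4->9), giving [19, 15, 9].

[19, 15, 9]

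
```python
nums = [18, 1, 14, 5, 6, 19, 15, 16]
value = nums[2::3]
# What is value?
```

nums has length 8. The slice nums[2::3] selects indices [2, 5] (2->14, 5->19), giving [14, 19].

[14, 19]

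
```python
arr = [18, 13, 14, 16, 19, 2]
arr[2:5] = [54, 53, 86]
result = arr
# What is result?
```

arr starts as [18, 13, 14, 16, 19, 2] (length 6). The slice arr[2:5] covers indices [2, 3, 4] with values [14, 16, 19]. Replacing that slice with [54, 53, 86] (same length) produces [18, 13, 54, 53, 86, 2].

[18, 13, 54, 53, 86, 2]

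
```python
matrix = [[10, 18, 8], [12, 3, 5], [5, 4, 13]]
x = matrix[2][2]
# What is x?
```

matrix[2] = [5, 4, 13]. Taking column 2 of that row yields 13.

13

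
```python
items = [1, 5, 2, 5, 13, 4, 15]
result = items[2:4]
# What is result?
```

items has length 7. The slice items[2:4] selects indices [2, 3] (2->2, 3->5), giving [2, 5].

[2, 5]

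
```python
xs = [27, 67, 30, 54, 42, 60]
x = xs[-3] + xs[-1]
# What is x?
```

xs has length 6. Negative index -3 maps to positive index 6 + (-3) = 3. xs[3] = 54.
xs has length 6. Negative index -1 maps to positive index 6 + (-1) = 5. xs[5] = 60.
Sum: 54 + 60 = 114.

114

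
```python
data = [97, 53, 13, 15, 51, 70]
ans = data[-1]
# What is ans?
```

data has length 6. Negative index -1 maps to positive index 6 + (-1) = 5. data[5] = 70.

70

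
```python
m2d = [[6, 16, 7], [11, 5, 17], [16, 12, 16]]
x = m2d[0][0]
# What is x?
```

m2d[0] = [6, 16, 7]. Taking column 0 of that row yields 6.

6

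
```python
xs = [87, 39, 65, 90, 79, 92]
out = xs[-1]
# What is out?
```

xs has length 6. Negative index -1 maps to positive index 6 + (-1) = 5. xs[5] = 92.

92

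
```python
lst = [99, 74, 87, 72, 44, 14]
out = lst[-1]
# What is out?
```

lst has length 6. Negative index -1 maps to positive index 6 + (-1) = 5. lst[5] = 14.

14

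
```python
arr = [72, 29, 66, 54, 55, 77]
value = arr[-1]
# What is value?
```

arr has length 6. Negative index -1 maps to positive index 6 + (-1) = 5. arr[5] = 77.

77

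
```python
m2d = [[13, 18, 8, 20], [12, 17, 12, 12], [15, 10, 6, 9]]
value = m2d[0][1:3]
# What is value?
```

m2d[0] = [13, 18, 8, 20]. m2d[0] has length 4. The slice m2d[0][1:3] selects indices [1, 2] (1->18, 2->8), giving [18, 8].

[18, 8]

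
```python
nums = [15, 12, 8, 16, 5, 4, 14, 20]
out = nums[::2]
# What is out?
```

nums has length 8. The slice nums[::2] selects indices [0, 2, 4, 6] (0->15, 2->8, 4->5, 6->14), giving [15, 8, 5, 14].

[15, 8, 5, 14]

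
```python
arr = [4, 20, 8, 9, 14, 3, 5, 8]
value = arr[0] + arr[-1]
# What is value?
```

arr has length 8. arr[0] = 4.
arr has length 8. Negative index -1 maps to positive index 8 + (-1) = 7. arr[7] = 8.
Sum: 4 + 8 = 12.

12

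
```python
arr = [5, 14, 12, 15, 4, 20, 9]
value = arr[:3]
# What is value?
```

arr has length 7. The slice arr[:3] selects indices [0, 1, 2] (0->5, 1->14, 2->12), giving [5, 14, 12].

[5, 14, 12]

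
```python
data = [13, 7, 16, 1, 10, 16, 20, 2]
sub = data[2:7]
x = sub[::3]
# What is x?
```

data has length 8. The slice data[2:7] selects indices [2, 3, 4, 5, 6] (2->16, 3->1, 4->10, 5->16, 6->20), giving [16, 1, 10, 16, 20]. So sub = [16, 1, 10, 16, 20]. sub has length 5. The slice sub[::3] selects indices [0, 3] (0->16, 3->16), giving [16, 16].

[16, 16]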